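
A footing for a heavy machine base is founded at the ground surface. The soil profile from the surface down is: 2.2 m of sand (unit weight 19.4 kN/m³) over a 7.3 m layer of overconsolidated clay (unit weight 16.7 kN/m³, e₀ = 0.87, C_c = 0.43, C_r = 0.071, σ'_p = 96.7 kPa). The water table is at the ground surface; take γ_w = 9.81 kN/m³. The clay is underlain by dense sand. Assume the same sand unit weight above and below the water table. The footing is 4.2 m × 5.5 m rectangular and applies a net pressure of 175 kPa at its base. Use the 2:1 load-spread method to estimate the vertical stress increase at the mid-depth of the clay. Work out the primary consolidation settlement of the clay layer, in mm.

S_c ≈ 68.5 mm

Mid-depth of clay below the ground surface: z = 2.2 + 7.3/2 = 5.85 m.
Total vertical stress at mid-clay: σ_v = 19.4×2.2 + 16.7×3.65 = 103.63 kPa.
Pore pressure: u = 9.81×(5.85 − 0) = 57.389 kPa.
Initial effective stress: σ'_0 = σ_v − u = 103.63 − 57.389 = 46.241 kPa.
Stress increase at mid-clay by the 2:1 spreading method:
Δσ = qBL/((B+z)(L+z)) = 175×4.2×5.5/((4.2+5.85)(5.5+5.85)) = 35.44 kPa
Final effective stress: σ'_f = 46.241 + 35.44 = 81.681 kPa.
σ'_f = 81.681 ≤ σ'_p = 96.7 kPa, so the clay remains overconsolidated and only the recompression index applies:
S_c = C_r·H/(1+e₀)·log₁₀(σ'_f/σ'_0) = 0.071×7.3/1.87×log₁₀(81.681/46.241)
    = 0.27716 × 0.24709 = 0.06848 m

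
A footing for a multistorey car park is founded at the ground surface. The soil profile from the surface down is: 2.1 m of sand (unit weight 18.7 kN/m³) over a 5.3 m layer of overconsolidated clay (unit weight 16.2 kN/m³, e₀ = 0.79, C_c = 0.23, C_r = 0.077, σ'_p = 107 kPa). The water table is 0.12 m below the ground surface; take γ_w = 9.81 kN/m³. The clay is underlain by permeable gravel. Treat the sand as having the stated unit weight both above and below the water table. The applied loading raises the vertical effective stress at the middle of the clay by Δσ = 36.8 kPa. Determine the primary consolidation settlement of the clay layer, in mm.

S_c ≈ 68.7 mm

Mid-depth of clay below the ground surface: z = 2.1 + 5.3/2 = 4.75 m.
Total vertical stress at mid-clay: σ_v = 18.7×2.1 + 16.2×2.65 = 82.2 kPa.
Pore pressure: u = 9.81×(4.75 − 0.12) = 45.42 kPa.
Initial effective stress: σ'_0 = σ_v − u = 82.2 − 45.42 = 36.78 kPa.
Final effective stress: σ'_f = 36.78 + 36.8 = 73.58 kPa.
σ'_f = 73.58 ≤ σ'_p = 107 kPa, so the clay remains overconsolidated and only the recompression index applies:
S_c = C_r·H/(1+e₀)·log₁₀(σ'_f/σ'_0) = 0.077×5.3/1.79×log₁₀(73.58/36.78)
    = 0.22799 × 0.30115 = 0.06866 m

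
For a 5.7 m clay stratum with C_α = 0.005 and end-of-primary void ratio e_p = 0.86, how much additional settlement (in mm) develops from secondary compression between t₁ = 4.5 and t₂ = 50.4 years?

Secondary compression: S_s = C_α·H/(1+e_p)·log₁₀(t₂/t₁)
S_s = 0.005×5.7/(1+0.86)×log₁₀(50.4/4.5)
    = 0.01532 × 1.049 = 0.01608 m

S_s ≈ 16.1 mm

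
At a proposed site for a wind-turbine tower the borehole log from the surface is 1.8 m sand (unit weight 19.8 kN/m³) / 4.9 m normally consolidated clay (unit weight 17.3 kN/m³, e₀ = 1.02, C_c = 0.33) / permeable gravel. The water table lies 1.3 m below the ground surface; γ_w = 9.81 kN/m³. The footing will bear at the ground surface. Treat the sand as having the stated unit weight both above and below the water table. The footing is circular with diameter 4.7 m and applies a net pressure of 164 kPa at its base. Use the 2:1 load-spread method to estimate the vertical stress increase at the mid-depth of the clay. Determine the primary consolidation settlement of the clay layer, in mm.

S_c ≈ 227 mm

Mid-depth of clay below the ground surface: z = 1.8 + 4.9/2 = 4.25 m.
Total vertical stress at mid-clay: σ_v = 19.8×1.8 + 17.3×2.45 = 78.025 kPa.
Pore pressure: u = 9.81×(4.25 − 1.3) = 28.94 kPa.
Initial effective stress: σ'_0 = σ_v − u = 78.025 − 28.94 = 49.085 kPa.
Stress increase at mid-clay by the 2:1 spreading method:
Δσ ≈ qD²/(D+z)² = 164×4.7²/(4.7+4.25)² = 45.227 kPa
Final effective stress: σ'_f = σ'_0 + Δσ = 49.085 + 45.227 = 94.312 kPa.
Normally consolidated clay, so the full stress increment lies on the virgin compression line:
S_c = C_c·H/(1+e₀)·log₁₀(σ'_f/σ'_0) = 0.33×4.9/(1+1.02)×log₁₀(94.312/49.085)
    = 0.8005 × 0.28362 = 0.227 m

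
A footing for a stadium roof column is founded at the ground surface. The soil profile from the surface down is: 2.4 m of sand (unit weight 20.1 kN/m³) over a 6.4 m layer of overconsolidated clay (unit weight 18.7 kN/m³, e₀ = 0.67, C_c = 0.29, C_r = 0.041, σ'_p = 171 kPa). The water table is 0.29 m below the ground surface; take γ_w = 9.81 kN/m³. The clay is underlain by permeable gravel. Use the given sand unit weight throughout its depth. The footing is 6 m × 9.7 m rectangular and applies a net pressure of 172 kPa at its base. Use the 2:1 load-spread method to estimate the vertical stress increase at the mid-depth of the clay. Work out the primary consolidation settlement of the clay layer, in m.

Mid-depth of clay below the ground surface: z = 2.4 + 6.4/2 = 5.6 m.
Total vertical stress at mid-clay: σ_v = 20.1×2.4 + 18.7×3.2 = 108.08 kPa.
Pore pressure: u = 9.81×(5.6 − 0.29) = 52.091 kPa.
Initial effective stress: σ'_0 = σ_v − u = 108.08 − 52.091 = 55.989 kPa.
Stress increase at mid-clay by the 2:1 spreading method:
Δσ = qBL/((B+z)(L+z)) = 172×6×9.7/((6+5.6)(9.7+5.6)) = 56.403 kPa
Final effective stress: σ'_f = 55.989 + 56.403 = 112.39 kPa.
σ'_f = 112.39 ≤ σ'_p = 171 kPa, so the clay remains overconsolidated and only the recompression index applies:
S_c = C_r·H/(1+e₀)·log₁₀(σ'_f/σ'_0) = 0.041×6.4/1.67×log₁₀(112.39/55.989)
    = 0.15712 × 0.30262 = 0.04755 m

S_c ≈ 0.0475 m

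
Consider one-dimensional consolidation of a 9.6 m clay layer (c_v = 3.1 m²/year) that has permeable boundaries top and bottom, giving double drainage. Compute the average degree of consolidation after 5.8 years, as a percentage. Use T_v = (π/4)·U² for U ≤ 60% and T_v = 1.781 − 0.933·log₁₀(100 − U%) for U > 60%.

U ≈ 88.2 %

Drainage path length: H_d = H/2 = 4.8 m (double drainage).
T_v = c_v·t/H_d² = 3.1×5.8/4.8² = 0.78038.
T_v = 0.78038 corresponds to the U > 60% branch:
U = 1 − 10^((1.781 − T_v)/0.933)/100 = 0.8818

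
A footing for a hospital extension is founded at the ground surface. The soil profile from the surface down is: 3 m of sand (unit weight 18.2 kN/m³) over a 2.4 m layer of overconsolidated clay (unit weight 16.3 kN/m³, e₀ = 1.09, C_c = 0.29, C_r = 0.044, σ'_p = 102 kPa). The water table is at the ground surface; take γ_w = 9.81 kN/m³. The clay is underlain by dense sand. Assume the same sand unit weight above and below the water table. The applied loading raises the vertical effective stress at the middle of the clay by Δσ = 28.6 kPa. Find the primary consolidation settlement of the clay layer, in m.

S_c ≈ 0.0137 m

Mid-depth of clay below the ground surface: z = 3 + 2.4/2 = 4.2 m.
Total vertical stress at mid-clay: σ_v = 18.2×3 + 16.3×1.2 = 74.16 kPa.
Pore pressure: u = 9.81×(4.2 − 0) = 41.202 kPa.
Initial effective stress: σ'_0 = σ_v − u = 74.16 − 41.202 = 32.958 kPa.
Final effective stress: σ'_f = 32.958 + 28.6 = 61.558 kPa.
σ'_f = 61.558 ≤ σ'_p = 102 kPa, so the clay remains overconsolidated and only the recompression index applies:
S_c = C_r·H/(1+e₀)·log₁₀(σ'_f/σ'_0) = 0.044×2.4/2.09×log₁₀(61.558/32.958)
    = 0.050525 × 0.27132 = 0.01371 m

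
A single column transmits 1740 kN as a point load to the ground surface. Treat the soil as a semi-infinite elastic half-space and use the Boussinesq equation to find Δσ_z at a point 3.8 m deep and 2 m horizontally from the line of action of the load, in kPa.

Δσ_z ≈ 31.2 kPa

Boussinesq vertical stress below a point load on an elastic half-space:
Δσ_z = 3P/(2πz²) · [1 + (r/z)²]^(−5/2)
r/z = 2/3.8 = 0.52632; [1+(r/z)²]^(−5/2) = 0.54264.
Δσ_z = 3×1740/(2π×3.8²) × 0.54264 = 57.534 × 0.54264 = 31.22 kPa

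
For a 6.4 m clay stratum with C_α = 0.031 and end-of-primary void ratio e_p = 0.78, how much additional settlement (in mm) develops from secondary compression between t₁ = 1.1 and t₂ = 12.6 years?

S_s ≈ 118 mm

Secondary compression: S_s = C_α·H/(1+e_p)·log₁₀(t₂/t₁)
S_s = 0.031×6.4/(1+0.78)×log₁₀(12.6/1.1)
    = 0.1115 × 1.059 = 0.118 m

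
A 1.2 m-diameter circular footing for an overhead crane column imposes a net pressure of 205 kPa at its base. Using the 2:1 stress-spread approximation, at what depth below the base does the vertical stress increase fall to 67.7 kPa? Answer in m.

2:1 spreading — at depth z the loaded area has grown by z in each plan dimension:
qD²/(D+z)² = Δσ_z ⇒ z = D(√(q/Δσ_z) − 1) = 1.2×(√(205/67.7) − 1) = 0.8882 m

z ≈ 0.888 m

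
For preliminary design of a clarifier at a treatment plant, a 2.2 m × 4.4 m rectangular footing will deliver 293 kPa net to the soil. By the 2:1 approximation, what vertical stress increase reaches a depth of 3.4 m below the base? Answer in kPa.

Δσ_z ≈ 64.9 kPa

By the 2:1 method the load spreads at 1 horizontal : 2 vertical, so at depth z the loaded area has grown by z in each plan dimension:
Δσ = qBL/((B+z)(L+z)) = 293×2.2×4.4/((2.2+3.4)(4.4+3.4)) = 64.932 kPa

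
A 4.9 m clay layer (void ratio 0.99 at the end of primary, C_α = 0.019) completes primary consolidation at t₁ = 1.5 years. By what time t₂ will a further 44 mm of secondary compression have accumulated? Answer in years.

t₂ ≈ 13.1 years

S_s = C_α·H/(1+e_p)·log₁₀(t₂/t₁) ⇒ log₁₀(t₂/t₁) = S_s·(1+e_p)/(C_α·H).
log₁₀(t₂/t₁) = 0.044 × (1+0.99) / (0.019×4.9) = 0.9405
t₂ = t₁ × 10^0.9405 = 1.5 × 8.72 = 13.08 years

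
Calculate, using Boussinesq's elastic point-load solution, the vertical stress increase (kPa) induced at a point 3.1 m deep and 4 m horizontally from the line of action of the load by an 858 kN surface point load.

Δσ_z ≈ 3.68 kPa

Boussinesq vertical stress below a point load on an elastic half-space:
Δσ_z = 3P/(2πz²) · [1 + (r/z)²]^(−5/2)
r/z = 4/3.1 = 1.2903; [1+(r/z)²]^(−5/2) = 0.086255.
Δσ_z = 3×858/(2π×3.1²) × 0.086255 = 42.629 × 0.086255 = 3.677 kPa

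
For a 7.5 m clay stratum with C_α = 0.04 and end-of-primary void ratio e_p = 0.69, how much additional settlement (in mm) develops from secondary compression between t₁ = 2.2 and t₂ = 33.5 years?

S_s ≈ 210 mm

Secondary compression: S_s = C_α·H/(1+e_p)·log₁₀(t₂/t₁)
S_s = 0.04×7.5/(1+0.69)×log₁₀(33.5/2.2)
    = 0.1775 × 1.183 = 0.2099 m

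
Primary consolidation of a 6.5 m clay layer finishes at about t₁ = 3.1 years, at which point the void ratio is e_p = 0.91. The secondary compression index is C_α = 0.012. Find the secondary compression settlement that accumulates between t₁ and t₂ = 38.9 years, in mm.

S_s ≈ 44.9 mm

Secondary compression: S_s = C_α·H/(1+e_p)·log₁₀(t₂/t₁)
S_s = 0.012×6.5/(1+0.91)×log₁₀(38.9/3.1)
    = 0.04084 × 1.099 = 0.04486 m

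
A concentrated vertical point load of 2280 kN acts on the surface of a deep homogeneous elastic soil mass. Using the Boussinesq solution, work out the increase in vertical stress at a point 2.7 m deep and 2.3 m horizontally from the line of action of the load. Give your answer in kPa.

Δσ_z ≈ 38.2 kPa

Boussinesq vertical stress below a point load on an elastic half-space:
Δσ_z = 3P/(2πz²) · [1 + (r/z)²]^(−5/2)
r/z = 2.3/2.7 = 0.85185; [1+(r/z)²]^(−5/2) = 0.25563.
Δσ_z = 3×2280/(2π×2.7²) × 0.25563 = 149.33 × 0.25563 = 38.17 kPa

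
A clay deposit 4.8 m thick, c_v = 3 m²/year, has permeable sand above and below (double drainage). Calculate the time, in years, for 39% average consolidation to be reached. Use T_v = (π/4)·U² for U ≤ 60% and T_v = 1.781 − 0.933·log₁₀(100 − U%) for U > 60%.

t ≈ 0.229 years

Drainage path length: H_d = H/2 = 2.4 m (double drainage).
U ≤ 60%: T_v = (π/4)·U² = (π/4)×0.39² = 0.11946.
t = T_v·H_d²/c_v = 0.11946×2.4²/3 = 0.2294 years.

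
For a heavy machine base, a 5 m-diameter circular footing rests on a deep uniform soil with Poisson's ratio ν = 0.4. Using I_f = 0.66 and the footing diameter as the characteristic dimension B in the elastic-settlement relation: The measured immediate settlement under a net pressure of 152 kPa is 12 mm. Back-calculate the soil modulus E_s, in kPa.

E_s ≈ 35100 kPa

S_e = q·B·(1−ν²)/E_s · I_f  ⇒  E_s = q·B·(1−ν²)·I_f / S_e.
E_s = 152 × 5 × 0.84 × 0.66 / 0.012 = 35110 kPa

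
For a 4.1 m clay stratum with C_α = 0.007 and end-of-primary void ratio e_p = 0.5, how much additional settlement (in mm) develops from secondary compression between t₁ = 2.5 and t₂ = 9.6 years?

S_s ≈ 11.2 mm

Secondary compression: S_s = C_α·H/(1+e_p)·log₁₀(t₂/t₁)
S_s = 0.007×4.1/(1+0.5)×log₁₀(9.6/2.5)
    = 0.01913 × 0.5843 = 0.01118 m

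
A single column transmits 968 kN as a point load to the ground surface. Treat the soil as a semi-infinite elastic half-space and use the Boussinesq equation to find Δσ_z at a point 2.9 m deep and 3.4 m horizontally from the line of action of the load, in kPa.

Boussinesq vertical stress below a point load on an elastic half-space:
Δσ_z = 3P/(2πz²) · [1 + (r/z)²]^(−5/2)
r/z = 3.4/2.9 = 1.1724; [1+(r/z)²]^(−5/2) = 0.11509.
Δσ_z = 3×968/(2π×2.9²) × 0.11509 = 54.957 × 0.11509 = 6.325 kPa

Δσ_z ≈ 6.33 kPa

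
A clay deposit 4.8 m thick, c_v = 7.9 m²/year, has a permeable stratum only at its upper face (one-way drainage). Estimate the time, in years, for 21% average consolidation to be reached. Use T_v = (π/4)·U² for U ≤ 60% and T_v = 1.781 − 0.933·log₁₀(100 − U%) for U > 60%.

Drainage path length: H_d = H = 4.8 m (single drainage).
U ≤ 60%: T_v = (π/4)·U² = (π/4)×0.21² = 0.034636.
t = T_v·H_d²/c_v = 0.034636×4.8²/7.9 = 0.101 years.

t ≈ 0.101 years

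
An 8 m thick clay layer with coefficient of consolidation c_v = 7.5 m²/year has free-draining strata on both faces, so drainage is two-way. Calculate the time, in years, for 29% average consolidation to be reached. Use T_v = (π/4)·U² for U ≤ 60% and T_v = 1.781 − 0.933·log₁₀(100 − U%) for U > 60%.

t ≈ 0.141 years

Drainage path length: H_d = H/2 = 4 m (double drainage).
U ≤ 60%: T_v = (π/4)·U² = (π/4)×0.29² = 0.066052.
t = T_v·H_d²/c_v = 0.066052×4²/7.5 = 0.1409 years.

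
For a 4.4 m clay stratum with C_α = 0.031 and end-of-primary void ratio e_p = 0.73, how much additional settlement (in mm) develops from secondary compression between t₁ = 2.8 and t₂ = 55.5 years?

Secondary compression: S_s = C_α·H/(1+e_p)·log₁₀(t₂/t₁)
S_s = 0.031×4.4/(1+0.73)×log₁₀(55.5/2.8)
    = 0.07884 × 1.297 = 0.1023 m

S_s ≈ 102 mm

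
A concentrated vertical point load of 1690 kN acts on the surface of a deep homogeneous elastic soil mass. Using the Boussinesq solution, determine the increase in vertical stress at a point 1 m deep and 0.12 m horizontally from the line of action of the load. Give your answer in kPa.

Δσ_z ≈ 779 kPa

Boussinesq vertical stress below a point load on an elastic half-space:
Δσ_z = 3P/(2πz²) · [1 + (r/z)²]^(−5/2)
r/z = 0.12/1 = 0.12; [1+(r/z)²]^(−5/2) = 0.96489.
Δσ_z = 3×1690/(2π×1²) × 0.96489 = 806.92 × 0.96489 = 778.6 kPa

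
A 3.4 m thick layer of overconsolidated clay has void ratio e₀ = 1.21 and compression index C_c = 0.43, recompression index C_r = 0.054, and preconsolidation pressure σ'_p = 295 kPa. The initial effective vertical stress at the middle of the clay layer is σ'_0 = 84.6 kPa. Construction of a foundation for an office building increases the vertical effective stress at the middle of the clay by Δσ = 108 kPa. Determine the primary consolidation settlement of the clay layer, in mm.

S_c ≈ 29.7 mm

Final effective stress: σ'_f = 84.6 + 108 = 192.6 kPa.
σ'_f = 192.6 ≤ σ'_p = 295 kPa, so the clay remains overconsolidated and only the recompression index applies:
S_c = C_r·H/(1+e₀)·log₁₀(σ'_f/σ'_0) = 0.054×3.4/2.21×log₁₀(192.6/84.6)
    = 0.083079 × 0.35729 = 0.02968 m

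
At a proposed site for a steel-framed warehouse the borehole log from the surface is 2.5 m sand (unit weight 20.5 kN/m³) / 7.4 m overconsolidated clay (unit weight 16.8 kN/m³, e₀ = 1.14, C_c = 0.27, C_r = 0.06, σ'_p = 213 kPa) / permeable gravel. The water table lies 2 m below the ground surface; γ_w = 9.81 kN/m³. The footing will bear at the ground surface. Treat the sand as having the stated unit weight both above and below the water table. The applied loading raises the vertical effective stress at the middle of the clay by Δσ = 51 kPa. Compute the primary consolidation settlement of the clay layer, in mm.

Mid-depth of clay below the ground surface: z = 2.5 + 7.4/2 = 6.2 m.
Total vertical stress at mid-clay: σ_v = 20.5×2.5 + 16.8×3.7 = 113.41 kPa.
Pore pressure: u = 9.81×(6.2 − 2) = 41.202 kPa.
Initial effective stress: σ'_0 = σ_v − u = 113.41 − 41.202 = 72.208 kPa.
Final effective stress: σ'_f = 72.208 + 51 = 123.21 kPa.
σ'_f = 123.21 ≤ σ'_p = 213 kPa, so the clay remains overconsolidated and only the recompression index applies:
S_c = C_r·H/(1+e₀)·log₁₀(σ'_f/σ'_0) = 0.06×7.4/2.14×log₁₀(123.21/72.208)
    = 0.20747 × 0.23206 = 0.04815 m

S_c ≈ 48.1 mm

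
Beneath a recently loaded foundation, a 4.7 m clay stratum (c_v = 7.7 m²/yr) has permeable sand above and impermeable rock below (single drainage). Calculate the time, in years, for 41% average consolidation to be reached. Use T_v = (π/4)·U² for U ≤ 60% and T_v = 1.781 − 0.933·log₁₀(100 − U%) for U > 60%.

Drainage path length: H_d = H = 4.7 m (single drainage).
U ≤ 60%: T_v = (π/4)·U² = (π/4)×0.41² = 0.13203.
t = T_v·H_d²/c_v = 0.13203×4.7²/7.7 = 0.3788 years.

t ≈ 0.379 years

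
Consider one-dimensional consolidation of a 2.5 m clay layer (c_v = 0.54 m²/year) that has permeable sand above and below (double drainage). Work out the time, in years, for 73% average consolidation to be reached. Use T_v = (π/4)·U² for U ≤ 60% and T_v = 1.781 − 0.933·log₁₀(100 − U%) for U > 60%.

Drainage path length: H_d = H/2 = 1.25 m (double drainage).
U > 60%: T_v = 1.781 − 0.933·log₁₀(100 − 73) = 0.44554.
t = T_v·H_d²/c_v = 0.44554×1.25²/0.54 = 1.289 years.

t ≈ 1.29 years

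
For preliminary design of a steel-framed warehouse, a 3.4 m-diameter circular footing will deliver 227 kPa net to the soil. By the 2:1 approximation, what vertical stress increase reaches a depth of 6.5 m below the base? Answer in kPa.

By the 2:1 method the load spreads at 1 horizontal : 2 vertical, so at depth z the loaded area has grown by z in each plan dimension:
Δσ ≈ qD²/(D+z)² = 227×3.4²/(3.4+6.5)² = 26.774 kPa

Δσ_z ≈ 26.8 kPa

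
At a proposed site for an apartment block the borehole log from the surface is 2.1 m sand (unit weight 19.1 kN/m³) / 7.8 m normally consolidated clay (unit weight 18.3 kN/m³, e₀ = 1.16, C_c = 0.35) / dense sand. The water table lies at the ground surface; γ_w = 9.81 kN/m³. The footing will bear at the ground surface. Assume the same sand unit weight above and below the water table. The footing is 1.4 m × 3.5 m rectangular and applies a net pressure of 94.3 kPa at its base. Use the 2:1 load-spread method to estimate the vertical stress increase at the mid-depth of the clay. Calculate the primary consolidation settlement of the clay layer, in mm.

Mid-depth of clay below the ground surface: z = 2.1 + 7.8/2 = 6 m.
Total vertical stress at mid-clay: σ_v = 19.1×2.1 + 18.3×3.9 = 111.48 kPa.
Pore pressure: u = 9.81×(6 − 0) = 58.86 kPa.
Initial effective stress: σ'_0 = σ_v − u = 111.48 − 58.86 = 52.62 kPa.
Stress increase at mid-clay by the 2:1 spreading method:
Δσ = qBL/((B+z)(L+z)) = 94.3×1.4×3.5/((1.4+6)(3.5+6)) = 6.5728 kPa
Final effective stress: σ'_f = σ'_0 + Δσ = 52.62 + 6.5728 = 59.193 kPa.
Normally consolidated clay, so the full stress increment lies on the virgin compression line:
S_c = C_c·H/(1+e₀)·log₁₀(σ'_f/σ'_0) = 0.35×7.8/(1+1.16)×log₁₀(59.193/52.62)
    = 1.2639 × 0.05112 = 0.06461 m

S_c ≈ 64.6 mm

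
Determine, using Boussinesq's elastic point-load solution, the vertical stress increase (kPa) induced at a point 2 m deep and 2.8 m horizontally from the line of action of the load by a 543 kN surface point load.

Δσ_z ≈ 4.3 kPa

Boussinesq vertical stress below a point load on an elastic half-space:
Δσ_z = 3P/(2πz²) · [1 + (r/z)²]^(−5/2)
r/z = 2.8/2 = 1.4; [1+(r/z)²]^(−5/2) = 0.066339.
Δσ_z = 3×543/(2π×2²) × 0.066339 = 64.816 × 0.066339 = 4.3 kPa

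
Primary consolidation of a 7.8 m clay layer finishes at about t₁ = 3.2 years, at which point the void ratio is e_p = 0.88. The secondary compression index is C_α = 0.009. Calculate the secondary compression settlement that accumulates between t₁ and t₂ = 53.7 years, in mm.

Secondary compression: S_s = C_α·H/(1+e_p)·log₁₀(t₂/t₁)
S_s = 0.009×7.8/(1+0.88)×log₁₀(53.7/3.2)
    = 0.03734 × 1.225 = 0.04574 m

S_s ≈ 45.7 mm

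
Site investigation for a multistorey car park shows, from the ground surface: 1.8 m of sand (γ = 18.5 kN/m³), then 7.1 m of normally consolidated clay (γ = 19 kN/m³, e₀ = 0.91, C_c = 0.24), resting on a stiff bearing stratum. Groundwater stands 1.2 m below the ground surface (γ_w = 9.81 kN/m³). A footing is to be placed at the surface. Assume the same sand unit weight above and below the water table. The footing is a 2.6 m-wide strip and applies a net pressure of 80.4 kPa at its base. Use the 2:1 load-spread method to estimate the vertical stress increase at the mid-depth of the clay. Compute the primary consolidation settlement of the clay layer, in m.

Mid-depth of clay below the ground surface: z = 1.8 + 7.1/2 = 5.35 m.
Total vertical stress at mid-clay: σ_v = 18.5×1.8 + 19×3.55 = 100.75 kPa.
Pore pressure: u = 9.81×(5.35 − 1.2) = 40.712 kPa.
Initial effective stress: σ'_0 = σ_v − u = 100.75 − 40.712 = 60.038 kPa.
Stress increase at mid-clay by the 2:1 spreading method:
Δσ = qB/(B+z) = 80.4×2.6/(2.6+5.35) = 26.294 kPa
Final effective stress: σ'_f = σ'_0 + Δσ = 60.038 + 26.294 = 86.332 kPa.
Normally consolidated clay, so the full stress increment lies on the virgin compression line:
S_c = C_c·H/(1+e₀)·log₁₀(σ'_f/σ'_0) = 0.24×7.1/(1+0.91)×log₁₀(86.332/60.038)
    = 0.89215 × 0.15775 = 0.1407 m

S_c ≈ 0.141 m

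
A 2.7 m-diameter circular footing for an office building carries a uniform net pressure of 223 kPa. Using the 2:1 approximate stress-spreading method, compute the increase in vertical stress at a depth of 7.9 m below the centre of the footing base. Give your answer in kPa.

By the 2:1 method the load spreads at 1 horizontal : 2 vertical, so at depth z the loaded area has grown by z in each plan dimension:
Δσ ≈ qD²/(D+z)² = 223×2.7²/(2.7+7.9)² = 14.468 kPa

Δσ_z ≈ 14.5 kPa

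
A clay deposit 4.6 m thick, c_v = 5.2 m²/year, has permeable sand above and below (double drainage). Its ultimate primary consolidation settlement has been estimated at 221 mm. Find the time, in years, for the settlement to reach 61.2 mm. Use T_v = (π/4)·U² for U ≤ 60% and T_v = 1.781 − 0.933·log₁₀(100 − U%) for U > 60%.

t ≈ 0.0613 years

Drainage path length: H_d = H/2 = 2.3 m (double drainage).
U = S(t)/S_ult = 61.2/221 = 0.2769.
U ≤ 60%: T_v = (π/4)·U² = (π/4)×0.27692² = 0.060229.
t = T_v·H_d²/c_v = 0.060229×2.3²/5.2 = 0.06127 years.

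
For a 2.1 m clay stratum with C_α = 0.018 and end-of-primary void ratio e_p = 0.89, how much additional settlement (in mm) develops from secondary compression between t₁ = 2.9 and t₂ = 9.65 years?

S_s ≈ 10.4 mm

Secondary compression: S_s = C_α·H/(1+e_p)·log₁₀(t₂/t₁)
S_s = 0.018×2.1/(1+0.89)×log₁₀(9.65/2.9)
    = 0.02 × 0.5221 = 0.01044 m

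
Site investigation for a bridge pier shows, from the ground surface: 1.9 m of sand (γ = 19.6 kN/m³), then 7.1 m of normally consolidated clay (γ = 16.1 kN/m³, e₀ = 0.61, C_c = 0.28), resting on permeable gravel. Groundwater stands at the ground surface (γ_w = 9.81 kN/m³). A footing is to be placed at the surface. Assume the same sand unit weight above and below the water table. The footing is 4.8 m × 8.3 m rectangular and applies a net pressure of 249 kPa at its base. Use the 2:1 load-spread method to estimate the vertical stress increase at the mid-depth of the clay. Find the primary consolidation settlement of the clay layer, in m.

Mid-depth of clay below the ground surface: z = 1.9 + 7.1/2 = 5.45 m.
Total vertical stress at mid-clay: σ_v = 19.6×1.9 + 16.1×3.55 = 94.395 kPa.
Pore pressure: u = 9.81×(5.45 − 0) = 53.465 kPa.
Initial effective stress: σ'_0 = σ_v − u = 94.395 − 53.465 = 40.93 kPa.
Stress increase at mid-clay by the 2:1 spreading method:
Δσ = qBL/((B+z)(L+z)) = 249×4.8×8.3/((4.8+5.45)(8.3+5.45)) = 70.387 kPa
Final effective stress: σ'_f = σ'_0 + Δσ = 40.93 + 70.387 = 111.32 kPa.
Normally consolidated clay, so the full stress increment lies on the virgin compression line:
S_c = C_c·H/(1+e₀)·log₁₀(σ'_f/σ'_0) = 0.28×7.1/(1+0.61)×log₁₀(111.32/40.93)
    = 1.2348 × 0.43453 = 0.5366 m

S_c ≈ 0.537 m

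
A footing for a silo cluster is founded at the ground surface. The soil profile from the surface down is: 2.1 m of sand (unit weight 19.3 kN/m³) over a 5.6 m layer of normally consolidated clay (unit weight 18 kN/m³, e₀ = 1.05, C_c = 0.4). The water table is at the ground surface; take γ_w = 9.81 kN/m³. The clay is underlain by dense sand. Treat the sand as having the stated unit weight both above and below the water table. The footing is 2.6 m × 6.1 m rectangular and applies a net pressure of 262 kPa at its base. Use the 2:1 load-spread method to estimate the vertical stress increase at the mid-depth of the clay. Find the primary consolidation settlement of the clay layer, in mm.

Mid-depth of clay below the ground surface: z = 2.1 + 5.6/2 = 4.9 m.
Total vertical stress at mid-clay: σ_v = 19.3×2.1 + 18×2.8 = 90.93 kPa.
Pore pressure: u = 9.81×(4.9 − 0) = 48.069 kPa.
Initial effective stress: σ'_0 = σ_v − u = 90.93 − 48.069 = 42.861 kPa.
Stress increase at mid-clay by the 2:1 spreading method:
Δσ = qBL/((B+z)(L+z)) = 262×2.6×6.1/((2.6+4.9)(6.1+4.9)) = 50.368 kPa
Final effective stress: σ'_f = σ'_0 + Δσ = 42.861 + 50.368 = 93.229 kPa.
Normally consolidated clay, so the full stress increment lies on the virgin compression line:
S_c = C_c·H/(1+e₀)·log₁₀(σ'_f/σ'_0) = 0.4×5.6/(1+1.05)×log₁₀(93.229/42.861)
    = 1.0927 × 0.33749 = 0.3688 m

S_c ≈ 369 mm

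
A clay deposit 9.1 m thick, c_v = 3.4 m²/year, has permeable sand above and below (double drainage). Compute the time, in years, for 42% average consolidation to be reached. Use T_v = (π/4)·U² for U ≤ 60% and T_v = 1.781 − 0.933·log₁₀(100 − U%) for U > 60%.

Drainage path length: H_d = H/2 = 4.55 m (double drainage).
U ≤ 60%: T_v = (π/4)·U² = (π/4)×0.42² = 0.13854.
t = T_v·H_d²/c_v = 0.13854×4.55²/3.4 = 0.8436 years.

t ≈ 0.844 years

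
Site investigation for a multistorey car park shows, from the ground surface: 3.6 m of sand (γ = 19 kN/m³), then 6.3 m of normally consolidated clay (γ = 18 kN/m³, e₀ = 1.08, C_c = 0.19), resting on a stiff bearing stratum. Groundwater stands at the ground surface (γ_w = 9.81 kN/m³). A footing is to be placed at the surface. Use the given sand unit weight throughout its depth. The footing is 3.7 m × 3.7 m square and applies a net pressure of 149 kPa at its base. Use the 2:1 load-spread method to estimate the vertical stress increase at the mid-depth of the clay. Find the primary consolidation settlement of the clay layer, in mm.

Mid-depth of clay below the ground surface: z = 3.6 + 6.3/2 = 6.75 m.
Total vertical stress at mid-clay: σ_v = 19×3.6 + 18×3.15 = 125.1 kPa.
Pore pressure: u = 9.81×(6.75 − 0) = 66.218 kPa.
Initial effective stress: σ'_0 = σ_v − u = 125.1 − 66.218 = 58.882 kPa.
Stress increase at mid-clay by the 2:1 spreading method:
Δσ = qBL/((B+z)(L+z)) = 149×3.7×3.7/((3.7+6.75)(3.7+6.75)) = 18.679 kPa
Final effective stress: σ'_f = σ'_0 + Δσ = 58.882 + 18.679 = 77.561 kPa.
Normally consolidated clay, so the full stress increment lies on the virgin compression line:
S_c = C_c·H/(1+e₀)·log₁₀(σ'_f/σ'_0) = 0.19×6.3/(1+1.08)×log₁₀(77.561/58.882)
    = 0.57548 × 0.11966 = 0.06886 m

S_c ≈ 68.9 mm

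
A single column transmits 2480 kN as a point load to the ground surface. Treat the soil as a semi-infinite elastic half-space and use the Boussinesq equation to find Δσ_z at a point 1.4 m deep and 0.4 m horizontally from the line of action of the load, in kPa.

Δσ_z ≈ 497 kPa

Boussinesq vertical stress below a point load on an elastic half-space:
Δσ_z = 3P/(2πz²) · [1 + (r/z)²]^(−5/2)
r/z = 0.4/1.4 = 0.28571; [1+(r/z)²]^(−5/2) = 0.82187.
Δσ_z = 3×2480/(2π×1.4²) × 0.82187 = 604.14 × 0.82187 = 496.5 kPa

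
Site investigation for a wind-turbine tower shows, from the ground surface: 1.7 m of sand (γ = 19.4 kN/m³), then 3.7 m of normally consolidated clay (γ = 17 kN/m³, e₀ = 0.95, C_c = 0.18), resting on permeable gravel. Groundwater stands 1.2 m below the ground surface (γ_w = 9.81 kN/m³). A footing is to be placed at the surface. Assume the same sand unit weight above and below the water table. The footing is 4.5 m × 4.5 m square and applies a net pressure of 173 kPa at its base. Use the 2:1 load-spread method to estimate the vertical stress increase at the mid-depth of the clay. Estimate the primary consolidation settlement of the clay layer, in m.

S_c ≈ 0.124 m

Mid-depth of clay below the ground surface: z = 1.7 + 3.7/2 = 3.55 m.
Total vertical stress at mid-clay: σ_v = 19.4×1.7 + 17×1.85 = 64.43 kPa.
Pore pressure: u = 9.81×(3.55 − 1.2) = 23.054 kPa.
Initial effective stress: σ'_0 = σ_v − u = 64.43 − 23.054 = 41.376 kPa.
Stress increase at mid-clay by the 2:1 spreading method:
Δσ = qBL/((B+z)(L+z)) = 173×4.5×4.5/((4.5+3.55)(4.5+3.55)) = 54.06 kPa
Final effective stress: σ'_f = σ'_0 + Δσ = 41.376 + 54.06 = 95.436 kPa.
Normally consolidated clay, so the full stress increment lies on the virgin compression line:
S_c = C_c·H/(1+e₀)·log₁₀(σ'_f/σ'_0) = 0.18×3.7/(1+0.95)×log₁₀(95.436/41.376)
    = 0.34154 × 0.36296 = 0.124 m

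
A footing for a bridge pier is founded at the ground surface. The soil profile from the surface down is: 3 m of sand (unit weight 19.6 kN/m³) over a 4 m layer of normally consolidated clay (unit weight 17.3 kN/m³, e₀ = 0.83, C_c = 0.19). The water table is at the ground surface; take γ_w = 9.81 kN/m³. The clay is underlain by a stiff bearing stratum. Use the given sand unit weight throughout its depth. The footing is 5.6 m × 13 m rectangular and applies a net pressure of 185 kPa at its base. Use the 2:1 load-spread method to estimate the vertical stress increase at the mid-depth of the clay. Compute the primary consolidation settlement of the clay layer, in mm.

S_c ≈ 172 mm

Mid-depth of clay below the ground surface: z = 3 + 4/2 = 5 m.
Total vertical stress at mid-clay: σ_v = 19.6×3 + 17.3×2 = 93.4 kPa.
Pore pressure: u = 9.81×(5 − 0) = 49.05 kPa.
Initial effective stress: σ'_0 = σ_v − u = 93.4 − 49.05 = 44.35 kPa.
Stress increase at mid-clay by the 2:1 spreading method:
Δσ = qBL/((B+z)(L+z)) = 185×5.6×13/((5.6+5)(13+5)) = 70.587 kPa
Final effective stress: σ'_f = σ'_0 + Δσ = 44.35 + 70.587 = 114.94 kPa.
Normally consolidated clay, so the full stress increment lies on the virgin compression line:
S_c = C_c·H/(1+e₀)·log₁₀(σ'_f/σ'_0) = 0.19×4/(1+0.83)×log₁₀(114.94/44.35)
    = 0.4153 × 0.41358 = 0.1718 m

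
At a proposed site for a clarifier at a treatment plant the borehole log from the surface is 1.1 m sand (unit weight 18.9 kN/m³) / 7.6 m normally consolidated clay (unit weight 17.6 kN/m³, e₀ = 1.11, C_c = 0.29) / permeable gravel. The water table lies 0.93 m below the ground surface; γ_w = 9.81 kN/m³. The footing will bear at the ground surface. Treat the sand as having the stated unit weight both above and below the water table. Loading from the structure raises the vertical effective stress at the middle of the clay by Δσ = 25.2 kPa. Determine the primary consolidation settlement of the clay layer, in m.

Mid-depth of clay below the ground surface: z = 1.1 + 7.6/2 = 4.9 m.
Total vertical stress at mid-clay: σ_v = 18.9×1.1 + 17.6×3.8 = 87.67 kPa.
Pore pressure: u = 9.81×(4.9 − 0.93) = 38.946 kPa.
Initial effective stress: σ'_0 = σ_v − u = 87.67 − 38.946 = 48.724 kPa.
Final effective stress: σ'_f = σ'_0 + Δσ = 48.724 + 25.2 = 73.924 kPa.
Normally consolidated clay, so the full stress increment lies on the virgin compression line:
S_c = C_c·H/(1+e₀)·log₁₀(σ'_f/σ'_0) = 0.29×7.6/(1+1.11)×log₁₀(73.924/48.724)
    = 1.0445 × 0.18104 = 0.1891 m

S_c ≈ 0.189 m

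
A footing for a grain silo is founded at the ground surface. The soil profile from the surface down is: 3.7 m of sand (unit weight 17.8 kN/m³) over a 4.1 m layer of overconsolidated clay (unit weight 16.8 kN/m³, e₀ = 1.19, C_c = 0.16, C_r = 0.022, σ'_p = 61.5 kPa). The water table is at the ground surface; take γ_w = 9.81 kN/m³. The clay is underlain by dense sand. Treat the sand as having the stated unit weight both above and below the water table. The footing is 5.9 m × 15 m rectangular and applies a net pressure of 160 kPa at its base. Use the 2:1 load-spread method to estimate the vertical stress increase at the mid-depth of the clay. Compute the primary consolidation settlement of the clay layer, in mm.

Mid-depth of clay below the ground surface: z = 3.7 + 4.1/2 = 5.75 m.
Total vertical stress at mid-clay: σ_v = 17.8×3.7 + 16.8×2.05 = 100.3 kPa.
Pore pressure: u = 9.81×(5.75 − 0) = 56.408 kPa.
Initial effective stress: σ'_0 = σ_v − u = 100.3 − 56.408 = 43.892 kPa.
Stress increase at mid-clay by the 2:1 spreading method:
Δσ = qBL/((B+z)(L+z)) = 160×5.9×15/((5.9+5.75)(15+5.75)) = 58.576 kPa
Final effective stress: σ'_f = 43.892 + 58.576 = 102.47 kPa.
σ'_f = 102.47 > σ'_p = 61.5 kPa, so the stress path crosses the preconsolidation pressure — recompression up to σ'_p, then virgin compression beyond:
S_c = H/(1+e₀)·[C_r·log₁₀(σ'_p/σ'_0) + C_c·log₁₀(σ'_f/σ'_p)]
    = 4.1/2.19 × [0.022×log₁₀(61.5/43.892) + 0.16×log₁₀(102.47/61.5)]
    = 1.8721 × [0.0032228 + 0.035475] = 0.07245 m

S_c ≈ 72.4 mm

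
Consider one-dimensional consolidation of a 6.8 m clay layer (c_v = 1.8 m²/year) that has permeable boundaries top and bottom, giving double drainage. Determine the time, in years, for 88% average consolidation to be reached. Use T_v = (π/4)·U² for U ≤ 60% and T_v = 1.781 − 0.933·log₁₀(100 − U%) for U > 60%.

t ≈ 4.97 years

Drainage path length: H_d = H/2 = 3.4 m (double drainage).
U > 60%: T_v = 1.781 − 0.933·log₁₀(100 − 88) = 0.77412.
t = T_v·H_d²/c_v = 0.77412×3.4²/1.8 = 4.972 years.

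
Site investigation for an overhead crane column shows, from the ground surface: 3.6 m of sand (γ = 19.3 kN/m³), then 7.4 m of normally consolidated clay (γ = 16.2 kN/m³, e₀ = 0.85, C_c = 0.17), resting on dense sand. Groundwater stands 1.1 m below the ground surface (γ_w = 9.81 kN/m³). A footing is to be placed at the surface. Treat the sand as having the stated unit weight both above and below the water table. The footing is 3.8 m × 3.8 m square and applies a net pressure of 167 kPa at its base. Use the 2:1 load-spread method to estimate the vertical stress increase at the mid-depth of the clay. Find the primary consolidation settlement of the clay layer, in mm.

S_c ≈ 74.1 mm

Mid-depth of clay below the ground surface: z = 3.6 + 7.4/2 = 7.3 m.
Total vertical stress at mid-clay: σ_v = 19.3×3.6 + 16.2×3.7 = 129.42 kPa.
Pore pressure: u = 9.81×(7.3 − 1.1) = 60.822 kPa.
Initial effective stress: σ'_0 = σ_v − u = 129.42 − 60.822 = 68.598 kPa.
Stress increase at mid-clay by the 2:1 spreading method:
Δσ = qBL/((B+z)(L+z)) = 167×3.8×3.8/((3.8+7.3)(3.8+7.3)) = 19.572 kPa
Final effective stress: σ'_f = σ'_0 + Δσ = 68.598 + 19.572 = 88.17 kPa.
Normally consolidated clay, so the full stress increment lies on the virgin compression line:
S_c = C_c·H/(1+e₀)·log₁₀(σ'_f/σ'_0) = 0.17×7.4/(1+0.85)×log₁₀(88.17/68.598)
    = 0.68 × 0.10901 = 0.07413 m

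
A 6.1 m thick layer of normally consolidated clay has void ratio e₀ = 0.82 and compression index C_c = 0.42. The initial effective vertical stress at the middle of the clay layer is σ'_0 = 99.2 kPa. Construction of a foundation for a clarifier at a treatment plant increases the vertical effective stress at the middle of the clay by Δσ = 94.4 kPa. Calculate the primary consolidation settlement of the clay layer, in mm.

Final effective stress: σ'_f = σ'_0 + Δσ = 99.2 + 94.4 = 193.6 kPa.
Normally consolidated clay, so the full stress increment lies on the virgin compression line:
S_c = C_c·H/(1+e₀)·log₁₀(σ'_f/σ'_0) = 0.42×6.1/(1+0.82)×log₁₀(193.6/99.2)
    = 1.4077 × 0.29039 = 0.4088 m

S_c ≈ 409 mm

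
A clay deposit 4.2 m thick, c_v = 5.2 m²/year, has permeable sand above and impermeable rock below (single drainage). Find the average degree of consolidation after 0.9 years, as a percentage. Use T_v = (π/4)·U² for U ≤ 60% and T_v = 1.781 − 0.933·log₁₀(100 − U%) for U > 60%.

Drainage path length: H_d = H = 4.2 m (single drainage).
T_v = c_v·t/H_d² = 5.2×0.9/4.2² = 0.26531.
T_v = 0.26531 corresponds to the U ≤ 60% branch:
U = √(4T_v/π) = 0.5812

U ≈ 58.1 %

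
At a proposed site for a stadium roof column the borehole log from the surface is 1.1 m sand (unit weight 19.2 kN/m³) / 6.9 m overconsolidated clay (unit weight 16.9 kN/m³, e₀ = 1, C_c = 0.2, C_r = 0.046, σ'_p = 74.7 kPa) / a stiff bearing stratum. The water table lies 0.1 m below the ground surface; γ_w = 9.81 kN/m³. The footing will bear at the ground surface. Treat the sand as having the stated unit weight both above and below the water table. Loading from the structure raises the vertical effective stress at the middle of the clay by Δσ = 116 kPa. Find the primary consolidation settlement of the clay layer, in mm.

Mid-depth of clay below the ground surface: z = 1.1 + 6.9/2 = 4.55 m.
Total vertical stress at mid-clay: σ_v = 19.2×1.1 + 16.9×3.45 = 79.425 kPa.
Pore pressure: u = 9.81×(4.55 − 0.1) = 43.655 kPa.
Initial effective stress: σ'_0 = σ_v − u = 79.425 − 43.655 = 35.77 kPa.
Final effective stress: σ'_f = 35.77 + 116 = 151.77 kPa.
σ'_f = 151.77 > σ'_p = 74.7 kPa, so the stress path crosses the preconsolidation pressure — recompression up to σ'_p, then virgin compression beyond:
S_c = H/(1+e₀)·[C_r·log₁₀(σ'_p/σ'_0) + C_c·log₁₀(σ'_f/σ'_p)]
    = 6.9/2 × [0.046×log₁₀(74.7/35.77) + 0.2×log₁₀(151.77/74.7)]
    = 3.45 × [0.014711 + 0.061573] = 0.2632 m

S_c ≈ 263 mm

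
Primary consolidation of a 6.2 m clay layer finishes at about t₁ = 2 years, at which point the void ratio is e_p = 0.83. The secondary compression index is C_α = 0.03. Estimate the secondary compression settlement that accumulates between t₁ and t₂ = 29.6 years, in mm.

Secondary compression: S_s = C_α·H/(1+e_p)·log₁₀(t₂/t₁)
S_s = 0.03×6.2/(1+0.83)×log₁₀(29.6/2)
    = 0.1016 × 1.17 = 0.1189 m

S_s ≈ 119 mm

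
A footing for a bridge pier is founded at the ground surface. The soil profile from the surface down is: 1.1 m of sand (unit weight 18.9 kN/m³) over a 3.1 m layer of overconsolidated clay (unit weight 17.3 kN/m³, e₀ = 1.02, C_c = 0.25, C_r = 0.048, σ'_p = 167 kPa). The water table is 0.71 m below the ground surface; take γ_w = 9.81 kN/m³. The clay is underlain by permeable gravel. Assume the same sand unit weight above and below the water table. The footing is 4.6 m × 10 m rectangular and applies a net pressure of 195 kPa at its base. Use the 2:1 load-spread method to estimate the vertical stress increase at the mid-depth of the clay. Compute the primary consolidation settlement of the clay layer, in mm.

S_c ≈ 47.6 mm

Mid-depth of clay below the ground surface: z = 1.1 + 3.1/2 = 2.65 m.
Total vertical stress at mid-clay: σ_v = 18.9×1.1 + 17.3×1.55 = 47.605 kPa.
Pore pressure: u = 9.81×(2.65 − 0.71) = 19.031 kPa.
Initial effective stress: σ'_0 = σ_v − u = 47.605 − 19.031 = 28.574 kPa.
Stress increase at mid-clay by the 2:1 spreading method:
Δσ = qBL/((B+z)(L+z)) = 195×4.6×10/((4.6+2.65)(10+2.65)) = 97.806 kPa
Final effective stress: σ'_f = 28.574 + 97.806 = 126.38 kPa.
σ'_f = 126.38 ≤ σ'_p = 167 kPa, so the clay remains overconsolidated and only the recompression index applies:
S_c = C_r·H/(1+e₀)·log₁₀(σ'_f/σ'_0) = 0.048×3.1/2.02×log₁₀(126.38/28.574)
    = 0.073666 × 0.64571 = 0.04757 m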